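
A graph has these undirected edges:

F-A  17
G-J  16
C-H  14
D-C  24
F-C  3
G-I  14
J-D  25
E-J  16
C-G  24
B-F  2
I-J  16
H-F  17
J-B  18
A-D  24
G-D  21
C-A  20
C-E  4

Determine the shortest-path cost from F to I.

36

Shortest distances from F:
F: 0
B: 2  (via F)
C: 3  (via F)
E: 7  (via C)
A: 17  (via F)
H: 17  (via F)
J: 20  (via B)
D: 27  (via C)
G: 27  (via C)
I: 36  (via J)
Shortest route: F–B–J–I = 36.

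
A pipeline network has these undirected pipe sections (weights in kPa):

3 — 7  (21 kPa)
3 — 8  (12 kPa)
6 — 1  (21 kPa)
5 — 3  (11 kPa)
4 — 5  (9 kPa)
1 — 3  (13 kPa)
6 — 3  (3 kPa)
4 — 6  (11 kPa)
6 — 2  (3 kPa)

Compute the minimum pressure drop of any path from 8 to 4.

26 kPa

Running Dijkstra from 8:
8: 0
3: 12  (via 8)
6: 15  (via 3)
2: 18  (via 6)
5: 23  (via 3)
1: 25  (via 3)
4: 26  (via 6)
Shortest route: 8 → 3 → 6 → 4 = 26 kPa.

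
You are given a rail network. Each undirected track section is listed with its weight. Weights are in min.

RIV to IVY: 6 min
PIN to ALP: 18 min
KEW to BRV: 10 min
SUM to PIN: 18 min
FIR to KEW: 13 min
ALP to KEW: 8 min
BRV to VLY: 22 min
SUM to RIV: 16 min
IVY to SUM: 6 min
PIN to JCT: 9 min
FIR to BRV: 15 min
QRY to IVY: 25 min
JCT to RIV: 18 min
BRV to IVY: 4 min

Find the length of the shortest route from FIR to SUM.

25 min

Shortest distances from FIR:
FIR: 0
KEW: 13  (via FIR)
BRV: 15  (via FIR)
IVY: 19  (via BRV)
ALP: 21  (via KEW)
SUM: 25  (via IVY)
Shortest route: FIR → BRV → IVY → SUM = 25 min.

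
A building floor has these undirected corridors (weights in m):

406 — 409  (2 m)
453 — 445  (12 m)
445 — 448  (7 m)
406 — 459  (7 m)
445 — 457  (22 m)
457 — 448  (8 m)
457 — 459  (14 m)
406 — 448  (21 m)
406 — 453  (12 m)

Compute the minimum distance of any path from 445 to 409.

26 m

Shortest distances from 445:
445: 0
448: 7  (via 445)
453: 12  (via 445)
457: 15  (via 448)
406: 24  (via 453)
409: 26  (via 406)
Shortest route: 445 → 453 → 406 → 409 = 26 m.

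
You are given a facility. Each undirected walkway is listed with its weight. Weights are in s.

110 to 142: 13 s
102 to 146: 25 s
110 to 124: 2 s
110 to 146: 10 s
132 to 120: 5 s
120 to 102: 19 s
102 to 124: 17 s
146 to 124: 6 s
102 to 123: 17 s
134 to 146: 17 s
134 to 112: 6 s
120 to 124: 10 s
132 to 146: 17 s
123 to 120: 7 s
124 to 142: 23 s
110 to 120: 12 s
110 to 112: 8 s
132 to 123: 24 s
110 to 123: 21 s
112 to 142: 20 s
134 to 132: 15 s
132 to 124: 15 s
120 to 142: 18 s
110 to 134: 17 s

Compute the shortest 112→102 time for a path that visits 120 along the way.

Shortest 112→120: 112 → 110 → 120 = 20
Shortest 120→102: 120 → 102 = 19
Total via 120: 20 + 19 = 39 s.

39 s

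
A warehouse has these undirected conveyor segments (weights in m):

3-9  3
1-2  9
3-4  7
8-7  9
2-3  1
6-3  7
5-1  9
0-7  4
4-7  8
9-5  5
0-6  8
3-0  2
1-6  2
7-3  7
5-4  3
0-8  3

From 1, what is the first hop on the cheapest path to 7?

Enumerating some paths:
1 → 2 → 3 → 0 → 7: 9+1+2+4 = 16
1 → 6 → 3 → 0 → 7: 2+7+2+4 = 15
1 → 6 → 0 → 7: 2+8+4 = 14
Cheapest is 1 → 6 → 0 → 7 at 14 m.
So from 1 the first move is to 6.

6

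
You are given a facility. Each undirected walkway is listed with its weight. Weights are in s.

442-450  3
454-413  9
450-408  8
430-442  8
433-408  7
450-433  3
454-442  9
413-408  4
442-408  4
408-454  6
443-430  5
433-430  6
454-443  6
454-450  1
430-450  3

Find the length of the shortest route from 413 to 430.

Enumerating some paths:
413–454–450–430: 9+1+3 = 13
413–408–442–450–430: 4+4+3+3 = 14
413–408–450–430: 4+8+3 = 15
413–408–454–450–430: 4+6+1+3 = 14
The minimum is 13 s via 413–454–450–430.

13 s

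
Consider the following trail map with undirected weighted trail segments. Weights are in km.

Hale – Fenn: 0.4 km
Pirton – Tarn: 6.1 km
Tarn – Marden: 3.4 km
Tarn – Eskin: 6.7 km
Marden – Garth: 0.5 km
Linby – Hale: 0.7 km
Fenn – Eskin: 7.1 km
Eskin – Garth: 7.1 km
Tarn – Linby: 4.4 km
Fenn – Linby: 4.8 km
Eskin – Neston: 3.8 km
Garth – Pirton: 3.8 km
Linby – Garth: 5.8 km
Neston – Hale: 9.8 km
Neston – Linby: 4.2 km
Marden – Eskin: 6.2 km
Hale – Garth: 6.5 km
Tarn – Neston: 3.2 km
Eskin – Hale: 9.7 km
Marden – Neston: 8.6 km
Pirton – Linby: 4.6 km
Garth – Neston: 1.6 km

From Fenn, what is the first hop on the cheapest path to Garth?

Enumerating some paths:
Fenn → Hale → Linby → Tarn → Marden → Garth: 0.4+0.7+4.4+3.4+0.5 = 9.4
Fenn → Hale → Linby → Tarn → Neston → Garth: 0.4+0.7+4.4+3.2+1.6 = 10.3
Fenn → Hale → Linby → Pirton → Garth: 0.4+0.7+4.6+3.8 = 9.5
Fenn → Hale → Garth: 0.4+6.5 = 6.9
The minimum is 6.9 km via Fenn → Hale → Garth.
So from Fenn the first move is to Hale.

Hale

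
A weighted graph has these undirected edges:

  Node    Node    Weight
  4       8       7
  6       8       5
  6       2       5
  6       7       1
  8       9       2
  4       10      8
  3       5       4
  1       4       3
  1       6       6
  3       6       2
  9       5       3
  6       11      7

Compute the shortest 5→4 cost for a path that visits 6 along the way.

15

Shortest 5→6: 5–3–6 = 6
Best 6 to 4: 6–1–4 costing 9
Total via 6: 6 + 9 = 15.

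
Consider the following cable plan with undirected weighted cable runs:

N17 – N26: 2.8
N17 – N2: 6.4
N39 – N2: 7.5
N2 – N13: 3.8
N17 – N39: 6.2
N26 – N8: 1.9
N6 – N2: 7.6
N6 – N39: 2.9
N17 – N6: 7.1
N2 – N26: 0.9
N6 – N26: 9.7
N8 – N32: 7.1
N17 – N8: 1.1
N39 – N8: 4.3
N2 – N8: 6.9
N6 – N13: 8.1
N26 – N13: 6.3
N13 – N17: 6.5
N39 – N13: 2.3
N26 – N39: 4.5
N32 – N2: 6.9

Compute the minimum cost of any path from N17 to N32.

8.2

Shortest distances from N17:
N17: 0
N8: 1.1  (via N17)
N26: 2.8  (via N17)
N2: 3.7  (via N26)
N39: 5.4  (via N8)
N13: 6.5  (via N17)
N6: 7.1  (via N17)
N32: 8.2  (via N8)
Shortest route: N17–N8–N32 = 8.2.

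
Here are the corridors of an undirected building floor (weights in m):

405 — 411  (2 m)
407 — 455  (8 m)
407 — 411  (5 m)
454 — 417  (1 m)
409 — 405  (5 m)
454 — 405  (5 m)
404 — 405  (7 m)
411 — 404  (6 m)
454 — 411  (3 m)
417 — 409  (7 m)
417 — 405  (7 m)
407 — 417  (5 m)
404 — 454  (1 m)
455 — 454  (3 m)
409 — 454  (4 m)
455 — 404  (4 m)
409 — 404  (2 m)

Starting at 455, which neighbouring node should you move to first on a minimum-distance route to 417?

454

Compare a few routes:
455–454–417: 3+1 = 4
455–404–454–417: 4+1+1 = 6
Cheapest is 455–454–417 at 4 m.
So from 455 the first move is to 454.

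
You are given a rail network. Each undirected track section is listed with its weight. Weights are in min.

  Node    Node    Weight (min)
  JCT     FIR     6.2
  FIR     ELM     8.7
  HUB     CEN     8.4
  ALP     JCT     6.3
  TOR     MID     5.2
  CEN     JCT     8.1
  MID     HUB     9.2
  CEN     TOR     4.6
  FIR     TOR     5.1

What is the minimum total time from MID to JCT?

16.5 min

Enumerating some paths:
MID–HUB–CEN–JCT: 9.2+8.4+8.1 = 25.7
MID–TOR–CEN–JCT: 5.2+4.6+8.1 = 17.9
MID–TOR–FIR–JCT: 5.2+5.1+6.2 = 16.5
The minimum is 16.5 min via MID–TOR–FIR–JCT.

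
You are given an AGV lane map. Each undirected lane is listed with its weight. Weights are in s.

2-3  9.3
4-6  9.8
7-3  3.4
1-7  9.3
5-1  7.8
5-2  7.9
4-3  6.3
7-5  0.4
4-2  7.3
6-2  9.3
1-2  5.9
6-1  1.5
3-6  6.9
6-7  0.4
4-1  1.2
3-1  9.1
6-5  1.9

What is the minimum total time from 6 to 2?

7.4 s

Compare a few routes:
6 - 5 - 2: 1.9+7.9 = 9.8
6 - 7 - 5 - 2: 0.4+0.4+7.9 = 8.7
6 - 2: 9.3 = 9.3
6 - 1 - 2: 1.5+5.9 = 7.4
The minimum is 7.4 s via 6 - 1 - 2.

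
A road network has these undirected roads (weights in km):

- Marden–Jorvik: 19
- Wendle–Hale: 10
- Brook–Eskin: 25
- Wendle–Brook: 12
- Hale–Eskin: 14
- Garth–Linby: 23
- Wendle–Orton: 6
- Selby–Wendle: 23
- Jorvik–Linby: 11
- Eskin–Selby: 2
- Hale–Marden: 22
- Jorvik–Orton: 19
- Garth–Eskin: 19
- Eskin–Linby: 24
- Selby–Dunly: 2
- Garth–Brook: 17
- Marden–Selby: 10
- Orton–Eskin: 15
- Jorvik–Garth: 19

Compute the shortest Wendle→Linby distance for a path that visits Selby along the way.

Shortest Wendle→Selby: Wendle–Selby = 23
Best Selby to Linby: Selby–Eskin–Linby costing 26
Total via Selby: 23 + 26 = 49 km.

49 km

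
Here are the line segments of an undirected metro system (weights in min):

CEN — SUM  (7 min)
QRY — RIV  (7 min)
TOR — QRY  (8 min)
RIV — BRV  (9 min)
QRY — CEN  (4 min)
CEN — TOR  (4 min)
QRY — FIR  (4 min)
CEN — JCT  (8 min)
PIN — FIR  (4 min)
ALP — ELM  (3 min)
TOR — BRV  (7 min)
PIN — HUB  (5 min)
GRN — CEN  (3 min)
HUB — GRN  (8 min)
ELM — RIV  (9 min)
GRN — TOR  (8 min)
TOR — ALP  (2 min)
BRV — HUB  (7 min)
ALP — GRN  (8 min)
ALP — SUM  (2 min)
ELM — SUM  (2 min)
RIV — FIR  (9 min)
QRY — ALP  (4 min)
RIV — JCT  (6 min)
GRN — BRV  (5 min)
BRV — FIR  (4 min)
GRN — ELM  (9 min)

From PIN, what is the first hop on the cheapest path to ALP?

Compare a few routes:
PIN–FIR–QRY–CEN–TOR–ALP: 4+4+4+4+2 = 18
PIN–FIR–QRY–ALP: 4+4+4 = 12
PIN–FIR–QRY–TOR–ALP: 4+4+8+2 = 18
PIN–FIR–BRV–TOR–ALP: 4+4+7+2 = 17
Cheapest is PIN–FIR–QRY–ALP at 12 min.
So from PIN the first move is to FIR.

FIR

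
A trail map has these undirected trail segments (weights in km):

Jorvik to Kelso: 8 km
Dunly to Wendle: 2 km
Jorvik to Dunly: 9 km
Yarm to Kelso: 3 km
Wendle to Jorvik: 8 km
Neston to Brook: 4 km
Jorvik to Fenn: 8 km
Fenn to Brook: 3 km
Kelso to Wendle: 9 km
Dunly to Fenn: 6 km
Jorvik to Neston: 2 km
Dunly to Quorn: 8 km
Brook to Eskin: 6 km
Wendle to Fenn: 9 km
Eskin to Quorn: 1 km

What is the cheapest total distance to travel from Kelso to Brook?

Running Dijkstra from Kelso:
Kelso: 0
Yarm: 3  (via Kelso)
Jorvik: 8  (via Kelso)
Wendle: 9  (via Kelso)
Neston: 10  (via Jorvik)
Dunly: 11  (via Wendle)
Brook: 14  (via Neston)
Shortest route: Kelso → Jorvik → Neston → Brook = 14 km.

14 km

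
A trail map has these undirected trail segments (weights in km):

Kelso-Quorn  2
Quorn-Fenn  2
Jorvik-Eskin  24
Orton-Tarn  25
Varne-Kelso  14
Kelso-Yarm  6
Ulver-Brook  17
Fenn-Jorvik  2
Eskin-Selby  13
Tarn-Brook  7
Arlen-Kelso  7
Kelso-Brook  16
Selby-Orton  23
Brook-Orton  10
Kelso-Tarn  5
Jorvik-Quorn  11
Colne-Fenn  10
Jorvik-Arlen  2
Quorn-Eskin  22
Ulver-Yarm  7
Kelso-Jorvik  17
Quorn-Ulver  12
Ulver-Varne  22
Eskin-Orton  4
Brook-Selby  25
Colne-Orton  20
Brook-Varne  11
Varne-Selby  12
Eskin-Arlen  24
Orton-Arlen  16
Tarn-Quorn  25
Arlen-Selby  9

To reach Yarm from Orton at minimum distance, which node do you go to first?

Compare a few routes:
Orton–Arlen–Kelso–Yarm: 16+7+6 = 29
Orton–Brook–Tarn–Kelso–Yarm: 10+7+5+6 = 28
Orton–Arlen–Jorvik–Fenn–Quorn–Kelso–Yarm: 16+2+2+2+2+6 = 30
Orton–Brook–Kelso–Yarm: 10+16+6 = 32
Cheapest is Orton–Brook–Tarn–Kelso–Yarm at 28 km.
So from Orton the first move is to Brook.

Brook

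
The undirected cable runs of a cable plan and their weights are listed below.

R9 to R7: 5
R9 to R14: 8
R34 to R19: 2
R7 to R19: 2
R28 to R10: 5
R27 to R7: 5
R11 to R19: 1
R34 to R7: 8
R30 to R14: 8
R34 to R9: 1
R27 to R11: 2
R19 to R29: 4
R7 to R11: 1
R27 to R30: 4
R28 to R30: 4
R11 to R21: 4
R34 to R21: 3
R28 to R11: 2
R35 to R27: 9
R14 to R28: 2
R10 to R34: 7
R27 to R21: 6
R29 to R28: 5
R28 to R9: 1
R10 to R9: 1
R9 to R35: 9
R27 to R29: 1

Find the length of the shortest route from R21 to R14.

Shortest distances from R21:
R21: 0
R34: 3  (via R21)
R11: 4  (via R21)
R9: 4  (via R34)
R28: 5  (via R9)
R7: 5  (via R11)
R10: 5  (via R9)
R19: 5  (via R34)
R27: 6  (via R21)
R14: 7  (via R28)
Shortest route: R21 → R34 → R9 → R28 → R14 = 7.

7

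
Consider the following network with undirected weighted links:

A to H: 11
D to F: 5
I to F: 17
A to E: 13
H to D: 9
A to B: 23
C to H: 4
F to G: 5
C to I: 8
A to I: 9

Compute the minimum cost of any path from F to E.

38

Candidate routes:
F–I–A–E: 17+9+13 = 39
F–D–H–A–E: 5+9+11+13 = 38
F–D–H–C–I–A–E: 5+9+4+8+9+13 = 48
The minimum is 38 via F–D–H–A–E.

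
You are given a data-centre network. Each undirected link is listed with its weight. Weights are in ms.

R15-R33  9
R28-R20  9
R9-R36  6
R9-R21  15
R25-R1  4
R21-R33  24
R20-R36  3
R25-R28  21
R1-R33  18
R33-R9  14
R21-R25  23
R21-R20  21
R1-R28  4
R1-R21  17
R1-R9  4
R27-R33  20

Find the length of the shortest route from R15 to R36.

Compare a few routes:
R15–R33–R9–R36: 9+14+6 = 29
R15–R33–R1–R9–R36: 9+18+4+6 = 37
The minimum is 29 ms via R15–R33–R9–R36.

29 ms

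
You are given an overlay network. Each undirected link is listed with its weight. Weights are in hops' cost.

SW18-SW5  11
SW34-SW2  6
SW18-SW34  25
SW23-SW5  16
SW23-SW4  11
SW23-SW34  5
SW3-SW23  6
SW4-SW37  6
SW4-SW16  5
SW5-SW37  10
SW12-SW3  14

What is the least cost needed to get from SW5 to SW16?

Shortest distances from SW5:
SW5: 0
SW37: 10  (via SW5)
SW18: 11  (via SW5)
SW4: 16  (via SW37)
SW23: 16  (via SW5)
SW16: 21  (via SW4)
Shortest route: SW5 → SW37 → SW4 → SW16 = 21 hops' cost.

21 hops' cost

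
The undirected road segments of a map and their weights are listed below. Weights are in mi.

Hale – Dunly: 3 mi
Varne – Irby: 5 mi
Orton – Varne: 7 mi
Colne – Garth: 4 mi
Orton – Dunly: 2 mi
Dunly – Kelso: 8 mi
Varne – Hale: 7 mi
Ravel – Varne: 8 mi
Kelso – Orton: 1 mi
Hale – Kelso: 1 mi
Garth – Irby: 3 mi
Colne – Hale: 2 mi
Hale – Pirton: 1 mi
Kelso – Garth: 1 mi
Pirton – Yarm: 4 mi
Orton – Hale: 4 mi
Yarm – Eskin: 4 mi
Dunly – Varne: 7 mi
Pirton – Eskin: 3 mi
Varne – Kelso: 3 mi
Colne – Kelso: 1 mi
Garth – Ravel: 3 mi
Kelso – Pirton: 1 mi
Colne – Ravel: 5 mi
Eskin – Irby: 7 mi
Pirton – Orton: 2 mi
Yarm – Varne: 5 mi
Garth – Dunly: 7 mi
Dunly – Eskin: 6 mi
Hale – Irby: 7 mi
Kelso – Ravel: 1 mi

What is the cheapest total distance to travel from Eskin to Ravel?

5 mi

Enumerating some paths:
Eskin - Pirton - Hale - Colne - Kelso - Ravel: 3+1+2+1+1 = 8
Eskin - Pirton - Orton - Kelso - Ravel: 3+2+1+1 = 7
Eskin - Pirton - Hale - Kelso - Ravel: 3+1+1+1 = 6
Eskin - Pirton - Kelso - Ravel: 3+1+1 = 5
The minimum is 5 mi via Eskin - Pirton - Kelso - Ravel.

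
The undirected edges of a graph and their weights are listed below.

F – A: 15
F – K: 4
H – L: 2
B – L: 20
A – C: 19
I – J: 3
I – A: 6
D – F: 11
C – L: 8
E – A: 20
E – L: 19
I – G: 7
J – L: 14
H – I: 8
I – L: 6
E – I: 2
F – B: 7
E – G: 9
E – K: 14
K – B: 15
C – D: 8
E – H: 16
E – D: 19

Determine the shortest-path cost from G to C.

21

Settle nodes by increasing distance from G:
G: 0
I: 7  (via G)
E: 9  (via G)
J: 10  (via I)
A: 13  (via I)
L: 13  (via I)
H: 15  (via I)
C: 21  (via L)
Shortest route: G–I–L–C = 21.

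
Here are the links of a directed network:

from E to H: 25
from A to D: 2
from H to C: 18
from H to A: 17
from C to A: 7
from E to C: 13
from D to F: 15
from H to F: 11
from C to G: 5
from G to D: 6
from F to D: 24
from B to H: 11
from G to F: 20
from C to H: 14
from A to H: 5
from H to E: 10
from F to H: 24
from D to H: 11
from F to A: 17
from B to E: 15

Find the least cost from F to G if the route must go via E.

Shortest F→E: F–A–H–E = 32
Best E to G: E–C–G costing 18
Total via E: 32 + 18 = 50.

50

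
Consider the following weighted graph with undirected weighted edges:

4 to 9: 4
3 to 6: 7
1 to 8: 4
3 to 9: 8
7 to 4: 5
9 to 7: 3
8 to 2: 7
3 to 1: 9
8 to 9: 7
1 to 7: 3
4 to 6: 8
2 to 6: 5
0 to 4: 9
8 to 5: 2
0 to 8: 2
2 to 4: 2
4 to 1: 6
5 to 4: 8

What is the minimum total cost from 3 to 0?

15

Shortest distances from 3:
3: 0
6: 7  (via 3)
9: 8  (via 3)
1: 9  (via 3)
7: 11  (via 9)
2: 12  (via 6)
4: 12  (via 9)
8: 13  (via 1)
0: 15  (via 8)
Shortest route: 3 → 1 → 8 → 0 = 15.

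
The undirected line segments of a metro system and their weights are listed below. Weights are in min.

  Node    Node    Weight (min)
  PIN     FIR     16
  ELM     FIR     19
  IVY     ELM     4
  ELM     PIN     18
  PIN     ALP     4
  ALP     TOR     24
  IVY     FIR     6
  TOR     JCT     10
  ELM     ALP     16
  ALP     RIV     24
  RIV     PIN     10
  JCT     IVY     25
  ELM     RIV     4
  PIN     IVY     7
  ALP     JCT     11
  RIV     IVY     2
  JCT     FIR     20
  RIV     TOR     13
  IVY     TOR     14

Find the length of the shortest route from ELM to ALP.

15 min

Compare a few routes:
ELM - RIV - PIN - ALP: 4+10+4 = 18
ELM - RIV - IVY - PIN - ALP: 4+2+7+4 = 17
ELM - ALP: 16 = 16
ELM - IVY - PIN - ALP: 4+7+4 = 15
Cheapest is ELM - IVY - PIN - ALP at 15 min.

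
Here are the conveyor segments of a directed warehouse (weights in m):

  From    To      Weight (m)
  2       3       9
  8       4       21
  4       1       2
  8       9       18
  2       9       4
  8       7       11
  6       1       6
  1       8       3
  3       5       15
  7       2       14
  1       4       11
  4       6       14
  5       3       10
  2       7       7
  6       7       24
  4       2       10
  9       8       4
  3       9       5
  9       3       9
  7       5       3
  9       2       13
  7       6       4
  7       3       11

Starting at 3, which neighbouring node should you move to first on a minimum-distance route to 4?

9

Candidate routes:
3 - 9 - 8 - 7 - 6 - 1 - 4: 5+4+11+4+6+11 = 41
3 - 9 - 2 - 7 - 6 - 1 - 8 - 4: 5+13+7+4+6+3+21 = 59
3 - 9 - 8 - 4: 5+4+21 = 30
3 - 9 - 2 - 7 - 6 - 1 - 4: 5+13+7+4+6+11 = 46
Cheapest is 3 - 9 - 8 - 4 at 30 m.
So from 3 the first move is to 9.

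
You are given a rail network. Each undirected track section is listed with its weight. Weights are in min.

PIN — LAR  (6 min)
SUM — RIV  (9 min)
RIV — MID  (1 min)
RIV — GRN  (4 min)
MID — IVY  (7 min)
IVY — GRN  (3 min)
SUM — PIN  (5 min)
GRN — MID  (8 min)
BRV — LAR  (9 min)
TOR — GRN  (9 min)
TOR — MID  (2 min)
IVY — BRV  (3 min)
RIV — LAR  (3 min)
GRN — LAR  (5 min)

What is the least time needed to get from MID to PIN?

Running Dijkstra from MID:
MID: 0
RIV: 1  (via MID)
TOR: 2  (via MID)
LAR: 4  (via RIV)
GRN: 5  (via RIV)
IVY: 7  (via MID)
PIN: 10  (via LAR)
Shortest route: MID → RIV → LAR → PIN = 10 min.

10 min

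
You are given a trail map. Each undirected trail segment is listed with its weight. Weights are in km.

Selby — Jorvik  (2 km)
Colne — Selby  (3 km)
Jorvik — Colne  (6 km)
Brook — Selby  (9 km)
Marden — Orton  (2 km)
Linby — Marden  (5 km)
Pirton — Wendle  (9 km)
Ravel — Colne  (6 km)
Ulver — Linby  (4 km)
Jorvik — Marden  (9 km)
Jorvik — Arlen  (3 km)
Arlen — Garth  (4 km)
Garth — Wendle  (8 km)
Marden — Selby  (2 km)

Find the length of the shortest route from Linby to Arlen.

12 km

Enumerating some paths:
Linby–Marden–Selby–Colne–Jorvik–Arlen: 5+2+3+6+3 = 19
Linby–Marden–Selby–Jorvik–Arlen: 5+2+2+3 = 12
Linby–Marden–Jorvik–Arlen: 5+9+3 = 17
Cheapest is Linby–Marden–Selby–Jorvik–Arlen at 12 km.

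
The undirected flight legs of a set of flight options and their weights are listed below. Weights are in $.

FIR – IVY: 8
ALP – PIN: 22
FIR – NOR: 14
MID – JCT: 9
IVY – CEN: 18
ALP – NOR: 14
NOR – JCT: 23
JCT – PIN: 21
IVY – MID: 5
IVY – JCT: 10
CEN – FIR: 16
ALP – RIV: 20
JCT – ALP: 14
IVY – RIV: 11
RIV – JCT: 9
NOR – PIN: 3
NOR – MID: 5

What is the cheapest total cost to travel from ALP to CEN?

$42

Compare a few routes:
ALP → JCT → MID → IVY → CEN: 14+9+5+18 = 46
ALP → JCT → IVY → CEN: 14+10+18 = 42
ALP → NOR → FIR → CEN: 14+14+16 = 44
Cheapest is ALP → JCT → IVY → CEN at $42.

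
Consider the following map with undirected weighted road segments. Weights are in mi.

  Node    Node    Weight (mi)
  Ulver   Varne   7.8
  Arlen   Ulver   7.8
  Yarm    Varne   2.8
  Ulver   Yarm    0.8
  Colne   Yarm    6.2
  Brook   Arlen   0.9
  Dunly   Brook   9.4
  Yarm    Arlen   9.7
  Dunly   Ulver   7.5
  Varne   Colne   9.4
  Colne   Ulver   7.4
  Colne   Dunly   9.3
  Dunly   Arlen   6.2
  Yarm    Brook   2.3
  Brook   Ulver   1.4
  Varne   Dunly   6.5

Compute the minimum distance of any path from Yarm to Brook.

Enumerating some paths:
Yarm → Brook: 2.3 = 2.3
Yarm → Ulver → Brook: 0.8+1.4 = 2.2
The minimum is 2.2 mi via Yarm → Ulver → Brook.

2.2 mi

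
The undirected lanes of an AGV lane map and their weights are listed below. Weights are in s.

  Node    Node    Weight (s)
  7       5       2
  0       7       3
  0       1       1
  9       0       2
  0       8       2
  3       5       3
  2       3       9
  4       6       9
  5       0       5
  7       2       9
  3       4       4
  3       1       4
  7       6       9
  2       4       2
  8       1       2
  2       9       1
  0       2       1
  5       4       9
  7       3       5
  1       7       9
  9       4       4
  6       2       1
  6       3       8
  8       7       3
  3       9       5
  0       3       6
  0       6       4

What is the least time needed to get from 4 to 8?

5 s

Shortest distances from 4:
4: 0
2: 2  (via 4)
0: 3  (via 2)
6: 3  (via 2)
9: 3  (via 2)
1: 4  (via 0)
3: 4  (via 4)
8: 5  (via 0)
Shortest route: 4 → 2 → 0 → 8 = 5 s.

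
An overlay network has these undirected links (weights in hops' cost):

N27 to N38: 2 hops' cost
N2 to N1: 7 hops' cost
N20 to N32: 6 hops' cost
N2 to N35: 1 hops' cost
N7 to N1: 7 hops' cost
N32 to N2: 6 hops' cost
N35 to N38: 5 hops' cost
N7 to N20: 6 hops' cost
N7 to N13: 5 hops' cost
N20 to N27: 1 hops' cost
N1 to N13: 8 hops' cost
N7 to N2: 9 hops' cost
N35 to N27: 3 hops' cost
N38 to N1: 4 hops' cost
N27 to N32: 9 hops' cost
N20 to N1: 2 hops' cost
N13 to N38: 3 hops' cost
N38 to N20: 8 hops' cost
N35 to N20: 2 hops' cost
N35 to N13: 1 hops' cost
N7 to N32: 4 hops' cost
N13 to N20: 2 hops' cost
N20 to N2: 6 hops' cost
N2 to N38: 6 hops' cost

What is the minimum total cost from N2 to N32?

6 hops' cost

Candidate routes:
N2–N35–N13–N20–N32: 1+1+2+6 = 10
N2–N35–N27–N20–N32: 1+3+1+6 = 11
N2–N32: 6 = 6
N2–N35–N20–N32: 1+2+6 = 9
The minimum is 6 hops' cost via N2–N32.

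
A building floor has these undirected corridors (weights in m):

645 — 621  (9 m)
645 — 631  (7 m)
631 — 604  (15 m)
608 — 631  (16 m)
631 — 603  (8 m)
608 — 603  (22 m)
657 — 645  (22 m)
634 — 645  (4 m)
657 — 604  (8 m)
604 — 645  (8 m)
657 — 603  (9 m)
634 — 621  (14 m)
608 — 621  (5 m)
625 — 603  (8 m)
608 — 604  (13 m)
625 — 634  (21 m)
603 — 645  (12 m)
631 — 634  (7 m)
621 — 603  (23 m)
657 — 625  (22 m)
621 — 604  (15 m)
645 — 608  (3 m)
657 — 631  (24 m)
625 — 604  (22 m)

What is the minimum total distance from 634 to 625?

21 m

Settle nodes by increasing distance from 634:
634: 0
645: 4  (via 634)
608: 7  (via 645)
631: 7  (via 634)
604: 12  (via 645)
621: 12  (via 608)
603: 15  (via 631)
657: 20  (via 604)
625: 21  (via 634)
Shortest route: 634–625 = 21 m.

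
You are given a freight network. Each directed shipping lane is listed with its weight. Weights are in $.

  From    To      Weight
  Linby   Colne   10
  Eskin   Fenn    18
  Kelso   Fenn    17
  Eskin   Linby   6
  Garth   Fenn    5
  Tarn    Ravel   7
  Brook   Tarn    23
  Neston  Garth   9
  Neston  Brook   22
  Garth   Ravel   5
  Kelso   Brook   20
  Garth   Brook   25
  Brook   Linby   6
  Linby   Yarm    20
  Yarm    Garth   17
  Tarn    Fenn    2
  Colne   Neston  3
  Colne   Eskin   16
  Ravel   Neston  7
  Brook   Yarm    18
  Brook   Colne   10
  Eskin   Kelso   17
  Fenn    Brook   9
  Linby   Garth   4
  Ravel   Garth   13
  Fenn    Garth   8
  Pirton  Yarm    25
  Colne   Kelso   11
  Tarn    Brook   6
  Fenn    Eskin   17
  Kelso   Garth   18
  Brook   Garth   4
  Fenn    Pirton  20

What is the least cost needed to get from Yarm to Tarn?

Running Dijkstra from Yarm:
Yarm: 0
Garth: 17  (via Yarm)
Ravel: 22  (via Garth)
Fenn: 22  (via Garth)
Neston: 29  (via Ravel)
Brook: 31  (via Fenn)
Linby: 37  (via Brook)
Eskin: 39  (via Fenn)
Colne: 41  (via Brook)
Pirton: 42  (via Fenn)
Kelso: 52  (via Colne)
Tarn: 54  (via Brook)
Shortest route: Yarm → Garth → Fenn → Brook → Tarn = $54.

$54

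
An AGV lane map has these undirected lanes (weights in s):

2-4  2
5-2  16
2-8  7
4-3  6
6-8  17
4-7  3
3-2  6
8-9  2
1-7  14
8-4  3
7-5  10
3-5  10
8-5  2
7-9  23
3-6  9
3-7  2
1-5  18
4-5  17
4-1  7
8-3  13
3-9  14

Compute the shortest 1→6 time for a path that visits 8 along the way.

Best 1 to 8: 1 → 4 → 8 costing 10
Best 8 to 6: 8 → 6 costing 17
Total via 8: 10 + 17 = 27 s.

27 s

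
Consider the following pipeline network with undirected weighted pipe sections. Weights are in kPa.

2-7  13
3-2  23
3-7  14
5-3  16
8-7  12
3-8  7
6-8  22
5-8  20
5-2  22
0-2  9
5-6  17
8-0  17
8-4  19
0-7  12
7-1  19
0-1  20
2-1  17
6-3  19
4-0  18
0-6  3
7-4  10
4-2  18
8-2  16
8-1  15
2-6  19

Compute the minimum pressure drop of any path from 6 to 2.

Shortest distances from 6:
6: 0
0: 3  (via 6)
2: 12  (via 0)
Shortest route: 6–0–2 = 12 kPa.

12 kPa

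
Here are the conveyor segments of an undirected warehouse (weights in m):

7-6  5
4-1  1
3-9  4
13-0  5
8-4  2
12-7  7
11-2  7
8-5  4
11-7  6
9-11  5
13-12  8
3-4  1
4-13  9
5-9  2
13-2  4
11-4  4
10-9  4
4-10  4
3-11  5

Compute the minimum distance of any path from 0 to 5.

20 m

Candidate routes:
0–13–4–3–9–5: 5+9+1+4+2 = 21
0–13–4–8–5: 5+9+2+4 = 20
Cheapest is 0–13–4–8–5 at 20 m.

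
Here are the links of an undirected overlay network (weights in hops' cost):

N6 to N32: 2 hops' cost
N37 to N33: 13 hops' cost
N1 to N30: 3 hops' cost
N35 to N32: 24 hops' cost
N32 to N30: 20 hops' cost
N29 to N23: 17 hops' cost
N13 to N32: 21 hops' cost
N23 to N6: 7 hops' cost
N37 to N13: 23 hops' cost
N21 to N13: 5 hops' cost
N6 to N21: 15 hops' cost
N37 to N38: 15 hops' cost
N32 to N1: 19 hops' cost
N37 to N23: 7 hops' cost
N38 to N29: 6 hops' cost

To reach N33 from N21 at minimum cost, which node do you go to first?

N13

Compare a few routes:
N21–N13–N32–N6–N23–N37–N33: 5+21+2+7+7+13 = 55
N21–N6–N23–N37–N33: 15+7+7+13 = 42
N21–N13–N37–N33: 5+23+13 = 41
The minimum is 41 hops' cost via N21–N13–N37–N33.
So from N21 the first move is to N13.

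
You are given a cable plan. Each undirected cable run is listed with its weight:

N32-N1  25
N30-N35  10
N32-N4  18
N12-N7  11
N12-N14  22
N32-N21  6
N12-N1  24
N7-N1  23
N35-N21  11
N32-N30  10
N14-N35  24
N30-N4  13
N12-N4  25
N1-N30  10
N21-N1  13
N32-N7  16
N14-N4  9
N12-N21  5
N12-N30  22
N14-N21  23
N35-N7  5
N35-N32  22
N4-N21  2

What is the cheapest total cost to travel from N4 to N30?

Settle nodes by increasing distance from N4:
N4: 0
N21: 2  (via N4)
N12: 7  (via N21)
N32: 8  (via N21)
N14: 9  (via N4)
N30: 13  (via N4)
Shortest route: N4 → N30 = 13.

13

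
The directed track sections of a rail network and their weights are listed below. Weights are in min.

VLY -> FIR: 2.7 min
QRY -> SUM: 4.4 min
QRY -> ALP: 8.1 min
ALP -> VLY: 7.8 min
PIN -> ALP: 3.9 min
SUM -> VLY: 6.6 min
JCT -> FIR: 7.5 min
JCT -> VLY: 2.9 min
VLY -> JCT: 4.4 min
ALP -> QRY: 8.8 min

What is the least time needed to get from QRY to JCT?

Compare a few routes:
QRY - ALP - VLY - JCT: 8.1+7.8+4.4 = 20.3
QRY - SUM - VLY - JCT: 4.4+6.6+4.4 = 15.4
Cheapest is QRY - SUM - VLY - JCT at 15.4 min.

15.4 min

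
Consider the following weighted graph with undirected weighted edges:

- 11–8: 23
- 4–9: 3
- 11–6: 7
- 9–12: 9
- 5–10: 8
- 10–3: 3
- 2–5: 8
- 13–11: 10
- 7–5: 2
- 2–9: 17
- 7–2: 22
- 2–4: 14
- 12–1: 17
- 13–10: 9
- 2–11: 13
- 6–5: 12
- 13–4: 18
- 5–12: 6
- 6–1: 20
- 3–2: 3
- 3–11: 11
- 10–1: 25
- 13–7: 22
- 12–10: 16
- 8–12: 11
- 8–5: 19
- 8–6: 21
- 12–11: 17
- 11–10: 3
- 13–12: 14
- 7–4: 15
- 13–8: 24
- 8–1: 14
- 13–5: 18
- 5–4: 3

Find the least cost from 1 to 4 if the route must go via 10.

36

Shortest 1→10: 1 → 10 = 25
Shortest 10→4: 10 → 5 → 4 = 11
Total via 10: 25 + 11 = 36.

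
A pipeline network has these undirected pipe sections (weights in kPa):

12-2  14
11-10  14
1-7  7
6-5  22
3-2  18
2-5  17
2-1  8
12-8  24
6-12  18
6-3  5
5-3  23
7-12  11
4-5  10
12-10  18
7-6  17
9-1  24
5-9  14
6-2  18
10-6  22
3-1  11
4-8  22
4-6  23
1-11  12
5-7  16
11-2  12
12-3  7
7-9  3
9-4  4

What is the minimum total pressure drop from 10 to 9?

Compare a few routes:
10 - 11 - 1 - 7 - 9: 14+12+7+3 = 36
10 - 12 - 7 - 9: 18+11+3 = 32
10 - 6 - 7 - 9: 22+17+3 = 42
Cheapest is 10 - 12 - 7 - 9 at 32 kPa.

32 kPa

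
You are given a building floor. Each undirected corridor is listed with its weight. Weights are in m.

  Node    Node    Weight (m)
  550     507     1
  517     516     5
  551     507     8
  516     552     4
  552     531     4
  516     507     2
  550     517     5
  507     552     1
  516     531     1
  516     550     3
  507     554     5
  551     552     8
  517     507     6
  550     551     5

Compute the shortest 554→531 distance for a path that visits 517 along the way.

Shortest 554→517: 554–507–517 = 11
Best 517 to 531: 517–516–531 costing 6
Total via 517: 11 + 6 = 17 m.

17 m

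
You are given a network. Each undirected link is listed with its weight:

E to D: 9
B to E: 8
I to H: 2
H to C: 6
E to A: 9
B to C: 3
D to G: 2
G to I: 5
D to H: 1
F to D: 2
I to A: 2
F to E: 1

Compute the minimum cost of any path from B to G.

12

Running Dijkstra from B:
B: 0
C: 3  (via B)
E: 8  (via B)
F: 9  (via E)
H: 9  (via C)
D: 10  (via H)
I: 11  (via H)
G: 12  (via D)
Shortest route: B–C–H–D–G = 12.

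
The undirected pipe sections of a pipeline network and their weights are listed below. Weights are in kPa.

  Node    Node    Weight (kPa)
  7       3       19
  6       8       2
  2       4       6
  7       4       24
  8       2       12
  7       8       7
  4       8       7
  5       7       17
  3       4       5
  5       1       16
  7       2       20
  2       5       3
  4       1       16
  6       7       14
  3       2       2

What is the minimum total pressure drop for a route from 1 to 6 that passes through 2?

Shortest 1→2: 1–5–2 = 19
Shortest 2→6: 2–8–6 = 14
Total via 2: 19 + 14 = 33 kPa.

33 kPa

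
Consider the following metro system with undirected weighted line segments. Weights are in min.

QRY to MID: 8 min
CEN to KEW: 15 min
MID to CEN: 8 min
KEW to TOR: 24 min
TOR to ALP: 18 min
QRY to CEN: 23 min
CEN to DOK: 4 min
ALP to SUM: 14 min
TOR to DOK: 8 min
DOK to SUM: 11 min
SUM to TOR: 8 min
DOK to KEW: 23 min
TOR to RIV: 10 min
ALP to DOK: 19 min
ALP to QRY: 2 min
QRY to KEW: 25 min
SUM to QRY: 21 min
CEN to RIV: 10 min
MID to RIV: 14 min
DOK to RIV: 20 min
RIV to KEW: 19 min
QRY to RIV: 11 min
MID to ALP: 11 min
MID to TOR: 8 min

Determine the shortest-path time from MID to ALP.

Running Dijkstra from MID:
MID: 0
TOR: 8  (via MID)
CEN: 8  (via MID)
QRY: 8  (via MID)
ALP: 10  (via QRY)
Shortest route: MID–QRY–ALP = 10 min.

10 min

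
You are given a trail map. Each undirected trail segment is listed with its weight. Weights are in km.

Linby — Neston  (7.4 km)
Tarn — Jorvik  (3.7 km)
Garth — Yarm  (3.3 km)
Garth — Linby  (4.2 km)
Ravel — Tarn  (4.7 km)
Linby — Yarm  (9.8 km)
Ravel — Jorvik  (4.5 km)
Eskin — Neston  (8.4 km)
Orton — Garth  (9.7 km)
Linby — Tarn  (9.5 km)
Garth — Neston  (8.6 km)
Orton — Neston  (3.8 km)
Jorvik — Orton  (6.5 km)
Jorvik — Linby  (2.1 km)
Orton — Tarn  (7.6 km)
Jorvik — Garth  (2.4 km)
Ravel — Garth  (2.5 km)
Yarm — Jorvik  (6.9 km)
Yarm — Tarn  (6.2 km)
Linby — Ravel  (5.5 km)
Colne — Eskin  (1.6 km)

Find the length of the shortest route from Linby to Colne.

17.4 km

Candidate routes:
Linby - Jorvik - Orton - Neston - Eskin - Colne: 2.1+6.5+3.8+8.4+1.6 = 22.4
Linby - Neston - Eskin - Colne: 7.4+8.4+1.6 = 17.4
Cheapest is Linby - Neston - Eskin - Colne at 17.4 km.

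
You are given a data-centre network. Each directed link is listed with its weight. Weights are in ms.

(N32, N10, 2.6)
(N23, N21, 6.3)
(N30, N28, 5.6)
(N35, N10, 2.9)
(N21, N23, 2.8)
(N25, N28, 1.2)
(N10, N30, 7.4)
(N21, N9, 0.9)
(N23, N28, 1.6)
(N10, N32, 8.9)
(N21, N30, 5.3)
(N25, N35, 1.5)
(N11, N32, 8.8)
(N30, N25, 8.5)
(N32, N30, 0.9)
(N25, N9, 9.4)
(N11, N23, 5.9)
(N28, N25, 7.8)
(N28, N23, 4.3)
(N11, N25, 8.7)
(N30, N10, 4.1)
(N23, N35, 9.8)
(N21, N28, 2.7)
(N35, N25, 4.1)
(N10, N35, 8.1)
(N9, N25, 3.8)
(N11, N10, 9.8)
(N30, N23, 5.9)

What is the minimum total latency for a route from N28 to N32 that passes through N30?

28.9 ms

Best N28 to N30: N28 → N23 → N21 → N30 costing 15.9
Shortest N30→N32: N30 → N10 → N32 = 13
Total via N30: 15.9 + 13 = 28.9 ms.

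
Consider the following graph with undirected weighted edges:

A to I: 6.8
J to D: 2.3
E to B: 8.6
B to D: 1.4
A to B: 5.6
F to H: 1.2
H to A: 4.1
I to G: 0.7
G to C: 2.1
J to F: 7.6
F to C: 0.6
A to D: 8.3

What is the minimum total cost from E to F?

19.5

Shortest distances from E:
E: 0
B: 8.6  (via E)
D: 10  (via B)
J: 12.3  (via D)
A: 14.2  (via B)
H: 18.3  (via A)
F: 19.5  (via H)
Shortest route: E → B → A → H → F = 19.5.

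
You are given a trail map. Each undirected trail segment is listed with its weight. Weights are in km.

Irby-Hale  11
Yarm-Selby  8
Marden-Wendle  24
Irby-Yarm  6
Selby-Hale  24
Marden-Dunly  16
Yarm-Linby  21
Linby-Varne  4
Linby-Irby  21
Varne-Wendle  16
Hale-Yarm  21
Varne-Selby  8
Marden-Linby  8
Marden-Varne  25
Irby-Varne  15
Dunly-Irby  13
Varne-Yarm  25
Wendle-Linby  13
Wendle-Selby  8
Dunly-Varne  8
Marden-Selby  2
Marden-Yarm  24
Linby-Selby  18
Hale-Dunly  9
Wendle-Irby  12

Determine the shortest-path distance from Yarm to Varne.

16 km

Settle nodes by increasing distance from Yarm:
Yarm: 0
Irby: 6  (via Yarm)
Selby: 8  (via Yarm)
Marden: 10  (via Selby)
Wendle: 16  (via Selby)
Varne: 16  (via Selby)
Shortest route: Yarm–Selby–Varne = 16 km.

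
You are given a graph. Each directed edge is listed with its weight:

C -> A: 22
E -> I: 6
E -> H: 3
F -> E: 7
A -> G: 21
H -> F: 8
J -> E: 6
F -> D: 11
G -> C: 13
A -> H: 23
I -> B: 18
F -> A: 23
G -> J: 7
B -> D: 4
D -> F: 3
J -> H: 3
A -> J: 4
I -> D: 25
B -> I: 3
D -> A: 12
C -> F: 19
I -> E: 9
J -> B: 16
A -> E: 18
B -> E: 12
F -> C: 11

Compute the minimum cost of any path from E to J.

38

Shortest distances from E:
E: 0
H: 3  (via E)
I: 6  (via E)
F: 11  (via H)
C: 22  (via F)
D: 22  (via F)
B: 24  (via I)
A: 34  (via F)
J: 38  (via A)
Shortest route: E–H–F–A–J = 38.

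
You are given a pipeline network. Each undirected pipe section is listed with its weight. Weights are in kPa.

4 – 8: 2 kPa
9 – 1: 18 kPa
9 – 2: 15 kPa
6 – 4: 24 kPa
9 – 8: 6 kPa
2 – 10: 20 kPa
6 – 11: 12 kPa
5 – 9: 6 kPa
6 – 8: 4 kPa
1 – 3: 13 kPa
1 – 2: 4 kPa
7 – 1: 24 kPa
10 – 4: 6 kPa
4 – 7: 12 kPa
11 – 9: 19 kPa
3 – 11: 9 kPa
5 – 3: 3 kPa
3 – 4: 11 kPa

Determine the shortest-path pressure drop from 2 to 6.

Running Dijkstra from 2:
2: 0
1: 4  (via 2)
9: 15  (via 2)
3: 17  (via 1)
5: 20  (via 3)
10: 20  (via 2)
8: 21  (via 9)
4: 23  (via 8)
6: 25  (via 8)
Shortest route: 2 → 9 → 8 → 6 = 25 kPa.

25 kPa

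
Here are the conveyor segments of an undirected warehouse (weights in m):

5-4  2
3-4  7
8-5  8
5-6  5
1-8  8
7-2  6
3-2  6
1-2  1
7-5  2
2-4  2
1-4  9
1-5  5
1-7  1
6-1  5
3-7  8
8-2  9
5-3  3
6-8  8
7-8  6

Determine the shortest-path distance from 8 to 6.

Candidate routes:
8 → 7 → 1 → 6: 6+1+5 = 12
8 → 5 → 6: 8+5 = 13
8 → 1 → 6: 8+5 = 13
8 → 6: 8 = 8
The minimum is 8 m via 8 → 6.

8 m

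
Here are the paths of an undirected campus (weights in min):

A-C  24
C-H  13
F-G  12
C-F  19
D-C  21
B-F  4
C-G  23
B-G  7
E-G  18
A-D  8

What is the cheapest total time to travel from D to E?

62 min

Settle nodes by increasing distance from D:
D: 0
A: 8  (via D)
C: 21  (via D)
H: 34  (via C)
F: 40  (via C)
B: 44  (via F)
G: 44  (via C)
E: 62  (via G)
Shortest route: D–C–G–E = 62 min.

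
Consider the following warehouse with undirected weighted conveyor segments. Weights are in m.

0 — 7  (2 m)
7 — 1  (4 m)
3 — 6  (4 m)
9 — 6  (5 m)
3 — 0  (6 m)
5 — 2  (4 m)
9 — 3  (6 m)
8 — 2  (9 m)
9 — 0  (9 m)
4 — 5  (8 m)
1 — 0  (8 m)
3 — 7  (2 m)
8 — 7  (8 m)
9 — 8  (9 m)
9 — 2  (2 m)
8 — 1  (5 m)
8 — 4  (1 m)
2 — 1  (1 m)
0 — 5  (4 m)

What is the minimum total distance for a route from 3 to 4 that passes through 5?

16 m

Best 3 to 5: 3 → 7 → 0 → 5 costing 8
Best 5 to 4: 5 → 4 costing 8
Total via 5: 8 + 8 = 16 m.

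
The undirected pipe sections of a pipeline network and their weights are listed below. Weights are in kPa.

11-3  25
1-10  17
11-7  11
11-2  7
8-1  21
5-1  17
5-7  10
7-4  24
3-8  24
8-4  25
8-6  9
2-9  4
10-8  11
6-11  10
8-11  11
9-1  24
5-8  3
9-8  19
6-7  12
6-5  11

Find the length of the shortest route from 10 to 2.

29 kPa

Running Dijkstra from 10:
10: 0
8: 11  (via 10)
5: 14  (via 8)
1: 17  (via 10)
6: 20  (via 8)
11: 22  (via 8)
7: 24  (via 5)
2: 29  (via 11)
Shortest route: 10–8–11–2 = 29 kPa.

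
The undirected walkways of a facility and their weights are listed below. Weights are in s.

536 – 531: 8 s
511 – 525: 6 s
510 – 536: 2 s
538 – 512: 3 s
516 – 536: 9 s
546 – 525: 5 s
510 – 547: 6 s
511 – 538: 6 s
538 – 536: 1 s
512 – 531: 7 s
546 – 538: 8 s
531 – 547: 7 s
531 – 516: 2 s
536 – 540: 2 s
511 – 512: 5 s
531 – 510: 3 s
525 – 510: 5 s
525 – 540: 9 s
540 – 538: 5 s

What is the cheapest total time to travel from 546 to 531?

13 s

Candidate routes:
546–538–536–510–531: 8+1+2+3 = 14
546–525–510–531: 5+5+3 = 13
The minimum is 13 s via 546–525–510–531.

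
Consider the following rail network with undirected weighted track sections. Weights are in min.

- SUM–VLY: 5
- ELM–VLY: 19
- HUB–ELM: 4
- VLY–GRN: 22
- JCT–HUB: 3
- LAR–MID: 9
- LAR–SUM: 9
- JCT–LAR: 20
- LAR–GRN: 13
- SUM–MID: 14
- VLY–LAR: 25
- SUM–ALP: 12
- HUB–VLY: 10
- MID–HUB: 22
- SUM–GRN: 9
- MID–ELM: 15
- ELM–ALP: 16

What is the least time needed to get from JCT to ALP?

23 min

Settle nodes by increasing distance from JCT:
JCT: 0
HUB: 3  (via JCT)
ELM: 7  (via HUB)
VLY: 13  (via HUB)
SUM: 18  (via VLY)
LAR: 20  (via JCT)
MID: 22  (via ELM)
ALP: 23  (via ELM)
Shortest route: JCT → HUB → ELM → ALP = 23 min.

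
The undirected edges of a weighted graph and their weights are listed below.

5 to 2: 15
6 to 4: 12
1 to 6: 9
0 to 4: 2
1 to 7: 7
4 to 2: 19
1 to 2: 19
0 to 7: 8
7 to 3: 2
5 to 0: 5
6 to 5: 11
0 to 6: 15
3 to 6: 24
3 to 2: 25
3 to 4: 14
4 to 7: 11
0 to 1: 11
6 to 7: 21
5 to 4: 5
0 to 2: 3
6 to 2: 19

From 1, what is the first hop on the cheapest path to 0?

Compare a few routes:
1 - 0: 11 = 11
1 - 7 - 0: 7+8 = 15
The minimum is 11 via 1 - 0.
So from 1 the first move is to 0.

0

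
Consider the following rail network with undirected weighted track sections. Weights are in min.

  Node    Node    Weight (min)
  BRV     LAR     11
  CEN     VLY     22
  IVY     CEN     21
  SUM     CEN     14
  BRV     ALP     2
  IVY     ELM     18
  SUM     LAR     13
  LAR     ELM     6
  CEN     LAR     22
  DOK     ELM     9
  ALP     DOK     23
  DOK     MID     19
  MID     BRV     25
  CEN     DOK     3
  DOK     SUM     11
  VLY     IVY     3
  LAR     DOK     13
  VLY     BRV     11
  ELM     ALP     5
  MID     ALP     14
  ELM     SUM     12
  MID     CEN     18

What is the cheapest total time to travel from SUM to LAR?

Candidate routes:
SUM → DOK → LAR: 11+13 = 24
SUM → LAR: 13 = 13
SUM → ELM → LAR: 12+6 = 18
The minimum is 13 min via SUM → LAR.

13 min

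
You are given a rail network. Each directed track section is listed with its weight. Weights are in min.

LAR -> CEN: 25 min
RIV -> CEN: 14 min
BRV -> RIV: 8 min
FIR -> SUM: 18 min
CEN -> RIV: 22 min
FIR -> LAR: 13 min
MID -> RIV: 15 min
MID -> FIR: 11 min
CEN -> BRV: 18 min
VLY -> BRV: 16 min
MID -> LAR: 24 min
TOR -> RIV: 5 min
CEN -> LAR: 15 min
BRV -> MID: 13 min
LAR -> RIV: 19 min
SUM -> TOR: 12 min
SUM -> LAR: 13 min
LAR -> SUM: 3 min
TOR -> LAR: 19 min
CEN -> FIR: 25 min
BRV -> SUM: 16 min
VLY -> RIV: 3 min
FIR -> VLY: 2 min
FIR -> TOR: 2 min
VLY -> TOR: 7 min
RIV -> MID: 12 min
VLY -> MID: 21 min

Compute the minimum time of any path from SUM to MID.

Enumerating some paths:
SUM - TOR - RIV - MID: 12+5+12 = 29
SUM - TOR - RIV - CEN - BRV - MID: 12+5+14+18+13 = 62
SUM - LAR - RIV - MID: 13+19+12 = 44
The minimum is 29 min via SUM - TOR - RIV - MID.

29 min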